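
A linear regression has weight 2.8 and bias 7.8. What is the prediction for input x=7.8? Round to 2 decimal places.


y = 2.8 * 7.8 + (7.8)
= 21.84 + (7.8)
= 29.64

29.64


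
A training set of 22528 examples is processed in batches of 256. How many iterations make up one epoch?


Iterations per epoch = dataset_size / batch_size
= 22528 / 256
= 88

88


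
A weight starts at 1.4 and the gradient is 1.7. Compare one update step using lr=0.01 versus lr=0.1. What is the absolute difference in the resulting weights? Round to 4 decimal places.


With lr=0.01: w_new = 1.4 - 0.01 * 1.7 = 1.383
With lr=0.1: w_new = 1.4 - 0.1 * 1.7 = 1.23
Absolute difference = |1.383 - 1.23|
= 0.1530

0.1530


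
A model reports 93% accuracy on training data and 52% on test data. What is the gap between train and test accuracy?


Gap = train_accuracy - test_accuracy
= 93 - 52
= 41%
This large gap strongly indicates overfitting.

41


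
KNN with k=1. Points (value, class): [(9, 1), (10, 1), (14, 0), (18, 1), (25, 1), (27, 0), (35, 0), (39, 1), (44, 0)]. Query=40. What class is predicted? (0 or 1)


Distances from query 40:
Point 39 (class 1): distance = 1
K=1 nearest neighbors: classes = [1]
Votes for class 1: 1 / 1
Majority vote => class 1

1


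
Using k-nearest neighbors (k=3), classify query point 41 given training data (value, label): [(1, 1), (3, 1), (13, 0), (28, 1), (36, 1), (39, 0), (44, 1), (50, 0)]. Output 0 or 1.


Distances from query 41:
Point 39 (class 0): distance = 2
Point 44 (class 1): distance = 3
Point 36 (class 1): distance = 5
K=3 nearest neighbors: classes = [0, 1, 1]
Votes for class 1: 2 / 3
Majority vote => class 1

1


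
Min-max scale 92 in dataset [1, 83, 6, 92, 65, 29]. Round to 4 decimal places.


Min = 1, Max = 92
Range = 92 - 1 = 91
Scaled = (x - min) / (max - min)
= (92 - 1) / 91
= 91 / 91
= 1.0000

1.0000


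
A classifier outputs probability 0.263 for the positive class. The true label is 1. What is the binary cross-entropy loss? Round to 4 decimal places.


For y=1: Loss = -log(p)
= -log(0.263)
= -(-1.3356)
= 1.3356

1.3356


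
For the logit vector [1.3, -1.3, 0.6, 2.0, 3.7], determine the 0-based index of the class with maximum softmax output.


Softmax is a monotonic transformation, so it preserves the argmax.
We need to find the index of the maximum logit.
Index 0: 1.3
Index 1: -1.3
Index 2: 0.6
Index 3: 2.0
Index 4: 3.7
Maximum logit = 3.7 at index 4

4


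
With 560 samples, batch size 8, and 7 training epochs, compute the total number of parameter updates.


Iterations per epoch = 560 / 8 = 70
Total updates = iterations_per_epoch * epochs
= 70 * 7
= 490

490


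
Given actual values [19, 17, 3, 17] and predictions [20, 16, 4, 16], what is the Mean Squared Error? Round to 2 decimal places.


Differences: [-1, 1, -1, 1]
Squared errors: [1, 1, 1, 1]
Sum of squared errors = 4
MSE = 4 / 4 = 1.00

1.00


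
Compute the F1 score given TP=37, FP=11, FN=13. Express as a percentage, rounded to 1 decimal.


Precision = TP / (TP + FP) = 37 / 48 = 0.7708
Recall = TP / (TP + FN) = 37 / 50 = 0.74
F1 = 2 * P * R / (P + R)
= 2 * 0.7708 * 0.74 / (0.7708 + 0.74)
= 1.1408 / 1.5108
= 0.7551
As percentage: 75.5%

75.5


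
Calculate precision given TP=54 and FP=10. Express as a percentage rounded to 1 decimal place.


Precision = TP / (TP + FP) * 100
= 54 / (54 + 10)
= 54 / 64
= 0.8438
= 84.4%

84.4


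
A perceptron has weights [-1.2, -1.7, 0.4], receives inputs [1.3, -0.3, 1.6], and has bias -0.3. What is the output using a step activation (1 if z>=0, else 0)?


z = w . x + b
= -1.2*1.3 + -1.7*-0.3 + 0.4*1.6 + -0.3
= -1.56 + 0.51 + 0.64 + -0.3
= -0.41 + -0.3
= -0.71
Since z = -0.71 < 0, output = 0

0


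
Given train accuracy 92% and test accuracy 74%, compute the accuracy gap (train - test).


Gap = train_accuracy - test_accuracy
= 92 - 74
= 18%
This gap suggests the model is overfitting.

18


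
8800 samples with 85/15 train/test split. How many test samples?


Train samples = 8800 * 85% = 7480
Test samples = 8800 - 7480
= 1320

1320


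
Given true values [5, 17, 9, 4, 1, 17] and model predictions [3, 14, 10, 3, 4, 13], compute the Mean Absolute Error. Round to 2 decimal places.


Absolute errors: [2, 3, 1, 1, 3, 4]
Sum of absolute errors = 14
MAE = 14 / 6 = 2.33

2.33


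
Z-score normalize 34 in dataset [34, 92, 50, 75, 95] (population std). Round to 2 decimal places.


Mean = (34 + 92 + 50 + 75 + 95) / 5 = 69.2
Variance = sum((x_i - mean)^2) / n = 565.36
Std = sqrt(565.36) = 23.7773
Z = (x - mean) / std
= (34 - 69.2) / 23.7773
= -35.2 / 23.7773
= -1.48

-1.48


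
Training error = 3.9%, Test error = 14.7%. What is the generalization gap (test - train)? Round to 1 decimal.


Generalization gap = test_error - train_error
= 14.7 - 3.9
= 10.8%
A large gap suggests overfitting.

10.8


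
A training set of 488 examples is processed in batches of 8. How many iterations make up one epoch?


Iterations per epoch = dataset_size / batch_size
= 488 / 8
= 61

61


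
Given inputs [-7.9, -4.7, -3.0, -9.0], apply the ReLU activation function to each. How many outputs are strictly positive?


ReLU(x) = max(0, x) for each element:
ReLU(-7.9) = 0
ReLU(-4.7) = 0
ReLU(-3.0) = 0
ReLU(-9.0) = 0
Active neurons (>0): 0

0


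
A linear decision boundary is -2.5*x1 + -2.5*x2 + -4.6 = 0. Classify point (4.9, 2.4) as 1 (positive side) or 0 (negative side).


Compute -2.5 * 4.9 + -2.5 * 2.4 + -4.6
= -12.25 + -6.0 + -4.6
= -22.85
Since -22.85 < 0, the point is on the negative side.

0


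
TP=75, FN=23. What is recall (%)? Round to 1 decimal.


Recall = TP / (TP + FN) * 100
= 75 / (75 + 23)
= 75 / 98
= 0.7653
= 76.5%

76.5


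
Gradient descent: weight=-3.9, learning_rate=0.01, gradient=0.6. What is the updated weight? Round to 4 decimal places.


w_new = w_old - lr * gradient
= -3.9 - 0.01 * 0.6
= -3.9 - (0.006)
= -3.9060

-3.9060


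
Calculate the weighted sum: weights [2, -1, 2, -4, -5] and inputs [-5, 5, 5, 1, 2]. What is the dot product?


Element-wise products:
2 * -5 = -10
-1 * 5 = -5
2 * 5 = 10
-4 * 1 = -4
-5 * 2 = -10
Sum = -10 + -5 + 10 + -4 + -10
= -19

-19


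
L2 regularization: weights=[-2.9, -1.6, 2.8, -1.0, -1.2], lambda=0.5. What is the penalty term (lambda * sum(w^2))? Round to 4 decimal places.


Squaring each weight:
(-2.9)^2 = 8.41
(-1.6)^2 = 2.56
2.8^2 = 7.84
(-1.0)^2 = 1.0
(-1.2)^2 = 1.44
Sum of squares = 21.25
Penalty = 0.5 * 21.25 = 10.6250

10.6250


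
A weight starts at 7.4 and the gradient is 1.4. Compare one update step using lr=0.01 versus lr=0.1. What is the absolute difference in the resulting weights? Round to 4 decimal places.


With lr=0.01: w_new = 7.4 - 0.01 * 1.4 = 7.386
With lr=0.1: w_new = 7.4 - 0.1 * 1.4 = 7.26
Absolute difference = |7.386 - 7.26|
= 0.1260

0.1260


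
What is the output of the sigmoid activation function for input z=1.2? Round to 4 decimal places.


sigmoid(z) = 1 / (1 + exp(-z))
exp(-(1.2)) = exp(-1.2) = 0.3012
1 + 0.3012 = 1.3012
1 / 1.3012 = 0.7685

0.7685


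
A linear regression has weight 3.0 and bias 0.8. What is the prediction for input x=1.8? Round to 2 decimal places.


y = 3.0 * 1.8 + (0.8)
= 5.4 + (0.8)
= 6.20

6.20


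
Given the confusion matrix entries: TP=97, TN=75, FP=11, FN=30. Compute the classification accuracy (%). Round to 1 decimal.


Accuracy = (TP + TN) / (TP + TN + FP + FN) * 100
= (97 + 75) / (97 + 75 + 11 + 30)
= 172 / 213
= 0.8075
= 80.8%

80.8


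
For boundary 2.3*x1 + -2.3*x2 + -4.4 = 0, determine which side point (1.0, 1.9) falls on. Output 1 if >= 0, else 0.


Compute 2.3 * 1.0 + -2.3 * 1.9 + -4.4
= 2.3 + -4.37 + -4.4
= -6.47
Since -6.47 < 0, the point is on the negative side.

0


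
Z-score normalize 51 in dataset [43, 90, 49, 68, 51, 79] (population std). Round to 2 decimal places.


Mean = (43 + 90 + 49 + 68 + 51 + 79) / 6 = 63.3333
Variance = sum((x_i - mean)^2) / n = 291.5556
Std = sqrt(291.5556) = 17.075
Z = (x - mean) / std
= (51 - 63.3333) / 17.075
= -12.3333 / 17.075
= -0.72

-0.72


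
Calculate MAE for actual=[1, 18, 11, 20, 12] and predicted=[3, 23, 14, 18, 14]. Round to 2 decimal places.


Absolute errors: [2, 5, 3, 2, 2]
Sum of absolute errors = 14
MAE = 14 / 5 = 2.80

2.80


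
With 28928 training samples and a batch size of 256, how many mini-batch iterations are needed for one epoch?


Iterations per epoch = dataset_size / batch_size
= 28928 / 256
= 113

113


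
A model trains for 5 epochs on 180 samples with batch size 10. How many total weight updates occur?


Iterations per epoch = 180 / 10 = 18
Total updates = iterations_per_epoch * epochs
= 18 * 5
= 90

90


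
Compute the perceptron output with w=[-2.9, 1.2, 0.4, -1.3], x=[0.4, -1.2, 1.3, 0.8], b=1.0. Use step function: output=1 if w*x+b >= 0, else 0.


z = w . x + b
= -2.9*0.4 + 1.2*-1.2 + 0.4*1.3 + -1.3*0.8 + 1.0
= -1.16 + -1.44 + 0.52 + -1.04 + 1.0
= -3.12 + 1.0
= -2.12
Since z = -2.12 < 0, output = 0

0


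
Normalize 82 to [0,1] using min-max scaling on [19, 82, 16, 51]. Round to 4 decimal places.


Min = 16, Max = 82
Range = 82 - 16 = 66
Scaled = (x - min) / (max - min)
= (82 - 16) / 66
= 66 / 66
= 1.0000

1.0000


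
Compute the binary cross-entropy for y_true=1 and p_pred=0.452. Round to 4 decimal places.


For y=1: Loss = -log(p)
= -log(0.452)
= -(-0.7941)
= 0.7941

0.7941


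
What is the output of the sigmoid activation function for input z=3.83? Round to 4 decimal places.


sigmoid(z) = 1 / (1 + exp(-z))
exp(-(3.83)) = exp(-3.83) = 0.0217
1 + 0.0217 = 1.0217
1 / 1.0217 = 0.9788

0.9788


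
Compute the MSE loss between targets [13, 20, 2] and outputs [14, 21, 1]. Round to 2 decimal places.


Differences: [-1, -1, 1]
Squared errors: [1, 1, 1]
Sum of squared errors = 3
MSE = 3 / 3 = 1.00

1.00


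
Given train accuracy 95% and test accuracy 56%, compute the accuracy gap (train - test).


Gap = train_accuracy - test_accuracy
= 95 - 56
= 39%
This large gap strongly indicates overfitting.

39


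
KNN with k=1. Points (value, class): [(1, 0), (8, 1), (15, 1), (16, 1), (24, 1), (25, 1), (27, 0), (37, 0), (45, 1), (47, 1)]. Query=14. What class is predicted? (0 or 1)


Distances from query 14:
Point 15 (class 1): distance = 1
K=1 nearest neighbors: classes = [1]
Votes for class 1: 1 / 1
Majority vote => class 1

1


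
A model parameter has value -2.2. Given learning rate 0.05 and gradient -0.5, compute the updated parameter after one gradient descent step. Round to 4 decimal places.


w_new = w_old - lr * gradient
= -2.2 - 0.05 * -0.5
= -2.2 - (-0.025)
= -2.1750

-2.1750


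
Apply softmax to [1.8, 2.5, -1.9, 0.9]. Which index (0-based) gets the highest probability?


Softmax is a monotonic transformation, so it preserves the argmax.
We need to find the index of the maximum logit.
Index 0: 1.8
Index 1: 2.5
Index 2: -1.9
Index 3: 0.9
Maximum logit = 2.5 at index 1

1


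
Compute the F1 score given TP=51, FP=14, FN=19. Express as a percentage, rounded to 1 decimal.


Precision = TP / (TP + FP) = 51 / 65 = 0.7846
Recall = TP / (TP + FN) = 51 / 70 = 0.7286
F1 = 2 * P * R / (P + R)
= 2 * 0.7846 * 0.7286 / (0.7846 + 0.7286)
= 1.1433 / 1.5132
= 0.7556
As percentage: 75.6%

75.6


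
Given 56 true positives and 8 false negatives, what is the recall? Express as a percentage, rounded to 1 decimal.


Recall = TP / (TP + FN) * 100
= 56 / (56 + 8)
= 56 / 64
= 0.875
= 87.5%

87.5


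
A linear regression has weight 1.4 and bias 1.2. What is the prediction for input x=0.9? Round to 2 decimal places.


y = 1.4 * 0.9 + (1.2)
= 1.26 + (1.2)
= 2.46

2.46


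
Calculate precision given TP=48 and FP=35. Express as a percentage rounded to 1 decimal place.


Precision = TP / (TP + FP) * 100
= 48 / (48 + 35)
= 48 / 83
= 0.5783
= 57.8%

57.8


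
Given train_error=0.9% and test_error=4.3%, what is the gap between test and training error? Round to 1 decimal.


Generalization gap = test_error - train_error
= 4.3 - 0.9
= 3.4%
A moderate gap.

3.4


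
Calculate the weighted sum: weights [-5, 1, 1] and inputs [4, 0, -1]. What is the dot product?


Element-wise products:
-5 * 4 = -20
1 * 0 = 0
1 * -1 = -1
Sum = -20 + 0 + -1
= -21

-21


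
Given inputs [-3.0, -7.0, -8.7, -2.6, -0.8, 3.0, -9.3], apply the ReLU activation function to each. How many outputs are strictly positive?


ReLU(x) = max(0, x) for each element:
ReLU(-3.0) = 0
ReLU(-7.0) = 0
ReLU(-8.7) = 0
ReLU(-2.6) = 0
ReLU(-0.8) = 0
ReLU(3.0) = 3.0
ReLU(-9.3) = 0
Active neurons (>0): 1

1


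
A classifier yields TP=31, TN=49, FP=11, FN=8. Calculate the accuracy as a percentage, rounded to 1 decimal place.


Accuracy = (TP + TN) / (TP + TN + FP + FN) * 100
= (31 + 49) / (31 + 49 + 11 + 8)
= 80 / 99
= 0.8081
= 80.8%

80.8


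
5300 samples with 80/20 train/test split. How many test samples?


Train samples = 5300 * 80% = 4240
Test samples = 5300 - 4240
= 1060

1060


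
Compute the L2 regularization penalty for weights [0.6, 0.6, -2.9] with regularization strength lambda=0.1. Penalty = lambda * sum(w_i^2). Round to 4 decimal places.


Squaring each weight:
0.6^2 = 0.36
0.6^2 = 0.36
(-2.9)^2 = 8.41
Sum of squares = 9.13
Penalty = 0.1 * 9.13 = 0.9130

0.9130


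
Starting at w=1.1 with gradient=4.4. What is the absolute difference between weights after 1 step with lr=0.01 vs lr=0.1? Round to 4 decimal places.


With lr=0.01: w_new = 1.1 - 0.01 * 4.4 = 1.056
With lr=0.1: w_new = 1.1 - 0.1 * 4.4 = 0.66
Absolute difference = |1.056 - 0.66|
= 0.3960

0.3960


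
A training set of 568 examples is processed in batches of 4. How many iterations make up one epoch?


Iterations per epoch = dataset_size / batch_size
= 568 / 4
= 142

142


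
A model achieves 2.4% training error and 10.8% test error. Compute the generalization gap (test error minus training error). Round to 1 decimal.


Generalization gap = test_error - train_error
= 10.8 - 2.4
= 8.4%
A moderate gap.

8.4


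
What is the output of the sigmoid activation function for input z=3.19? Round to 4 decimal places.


sigmoid(z) = 1 / (1 + exp(-z))
exp(-(3.19)) = exp(-3.19) = 0.0412
1 + 0.0412 = 1.0412
1 / 1.0412 = 0.9605

0.9605


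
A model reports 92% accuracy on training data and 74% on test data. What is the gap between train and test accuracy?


Gap = train_accuracy - test_accuracy
= 92 - 74
= 18%
This gap suggests the model is overfitting.

18


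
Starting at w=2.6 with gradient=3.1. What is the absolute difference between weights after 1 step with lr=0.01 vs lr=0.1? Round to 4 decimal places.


With lr=0.01: w_new = 2.6 - 0.01 * 3.1 = 2.569
With lr=0.1: w_new = 2.6 - 0.1 * 3.1 = 2.29
Absolute difference = |2.569 - 2.29|
= 0.2790

0.2790


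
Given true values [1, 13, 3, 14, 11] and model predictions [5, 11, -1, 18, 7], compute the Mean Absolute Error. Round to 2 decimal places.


Absolute errors: [4, 2, 4, 4, 4]
Sum of absolute errors = 18
MAE = 18 / 5 = 3.60

3.60


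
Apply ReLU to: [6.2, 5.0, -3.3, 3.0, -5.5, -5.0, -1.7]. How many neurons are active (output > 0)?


ReLU(x) = max(0, x) for each element:
ReLU(6.2) = 6.2
ReLU(5.0) = 5.0
ReLU(-3.3) = 0
ReLU(3.0) = 3.0
ReLU(-5.5) = 0
ReLU(-5.0) = 0
ReLU(-1.7) = 0
Active neurons (>0): 3

3


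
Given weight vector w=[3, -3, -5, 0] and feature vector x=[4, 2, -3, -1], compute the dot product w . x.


Element-wise products:
3 * 4 = 12
-3 * 2 = -6
-5 * -3 = 15
0 * -1 = 0
Sum = 12 + -6 + 15 + 0
= 21

21


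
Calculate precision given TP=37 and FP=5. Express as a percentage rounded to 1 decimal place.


Precision = TP / (TP + FP) * 100
= 37 / (37 + 5)
= 37 / 42
= 0.881
= 88.1%

88.1


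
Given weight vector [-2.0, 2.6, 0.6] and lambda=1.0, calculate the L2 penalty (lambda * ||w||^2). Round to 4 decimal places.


Squaring each weight:
(-2.0)^2 = 4.0
2.6^2 = 6.76
0.6^2 = 0.36
Sum of squares = 11.12
Penalty = 1.0 * 11.12 = 11.1200

11.1200


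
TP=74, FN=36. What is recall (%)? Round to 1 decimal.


Recall = TP / (TP + FN) * 100
= 74 / (74 + 36)
= 74 / 110
= 0.6727
= 67.3%

67.3


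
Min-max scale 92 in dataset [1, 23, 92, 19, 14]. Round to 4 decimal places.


Min = 1, Max = 92
Range = 92 - 1 = 91
Scaled = (x - min) / (max - min)
= (92 - 1) / 91
= 91 / 91
= 1.0000

1.0000


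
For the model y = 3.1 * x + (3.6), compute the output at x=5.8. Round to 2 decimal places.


y = 3.1 * 5.8 + (3.6)
= 17.98 + (3.6)
= 21.58

21.58


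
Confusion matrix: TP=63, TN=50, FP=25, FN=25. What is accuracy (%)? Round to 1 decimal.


Accuracy = (TP + TN) / (TP + TN + FP + FN) * 100
= (63 + 50) / (63 + 50 + 25 + 25)
= 113 / 163
= 0.6933
= 69.3%

69.3


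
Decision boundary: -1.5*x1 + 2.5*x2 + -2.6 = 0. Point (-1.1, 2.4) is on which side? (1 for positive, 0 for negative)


Compute -1.5 * -1.1 + 2.5 * 2.4 + -2.6
= 1.65 + 6.0 + -2.6
= 5.05
Since 5.05 >= 0, the point is on the positive side.

1


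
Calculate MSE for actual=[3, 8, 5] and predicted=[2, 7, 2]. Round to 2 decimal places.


Differences: [1, 1, 3]
Squared errors: [1, 1, 9]
Sum of squared errors = 11
MSE = 11 / 3 = 3.67

3.67


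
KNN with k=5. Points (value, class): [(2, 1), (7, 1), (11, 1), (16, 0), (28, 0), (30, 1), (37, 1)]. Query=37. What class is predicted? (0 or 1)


Distances from query 37:
Point 37 (class 1): distance = 0
Point 30 (class 1): distance = 7
Point 28 (class 0): distance = 9
Point 16 (class 0): distance = 21
Point 11 (class 1): distance = 26
K=5 nearest neighbors: classes = [1, 1, 0, 0, 1]
Votes for class 1: 3 / 5
Majority vote => class 1

1


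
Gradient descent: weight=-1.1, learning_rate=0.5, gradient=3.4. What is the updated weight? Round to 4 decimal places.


w_new = w_old - lr * gradient
= -1.1 - 0.5 * 3.4
= -1.1 - (1.7)
= -2.8000

-2.8000


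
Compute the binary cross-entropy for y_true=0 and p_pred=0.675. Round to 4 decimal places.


For y=0: Loss = -log(1-p)
= -log(1 - 0.675)
= -log(0.325)
= -(-1.1239)
= 1.1239

1.1239


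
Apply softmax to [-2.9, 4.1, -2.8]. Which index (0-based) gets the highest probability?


Softmax is a monotonic transformation, so it preserves the argmax.
We need to find the index of the maximum logit.
Index 0: -2.9
Index 1: 4.1
Index 2: -2.8
Maximum logit = 4.1 at index 1

1


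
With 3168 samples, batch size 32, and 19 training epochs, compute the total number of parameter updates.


Iterations per epoch = 3168 / 32 = 99
Total updates = iterations_per_epoch * epochs
= 99 * 19
= 1881

1881


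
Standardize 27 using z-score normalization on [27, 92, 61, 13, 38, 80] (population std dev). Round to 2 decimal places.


Mean = (27 + 92 + 61 + 13 + 38 + 80) / 6 = 51.8333
Variance = sum((x_i - mean)^2) / n = 801.1389
Std = sqrt(801.1389) = 28.3044
Z = (x - mean) / std
= (27 - 51.8333) / 28.3044
= -24.8333 / 28.3044
= -0.88

-0.88


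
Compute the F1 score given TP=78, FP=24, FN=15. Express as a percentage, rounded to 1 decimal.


Precision = TP / (TP + FP) = 78 / 102 = 0.7647
Recall = TP / (TP + FN) = 78 / 93 = 0.8387
F1 = 2 * P * R / (P + R)
= 2 * 0.7647 * 0.8387 / (0.7647 + 0.8387)
= 1.2827 / 1.6034
= 0.8
As percentage: 80.0%

80.0


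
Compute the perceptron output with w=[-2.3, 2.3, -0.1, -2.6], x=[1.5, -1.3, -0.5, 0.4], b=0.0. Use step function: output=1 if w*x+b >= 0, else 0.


z = w . x + b
= -2.3*1.5 + 2.3*-1.3 + -0.1*-0.5 + -2.6*0.4 + 0.0
= -3.45 + -2.99 + 0.05 + -1.04 + 0.0
= -7.43 + 0.0
= -7.43
Since z = -7.43 < 0, output = 0

0


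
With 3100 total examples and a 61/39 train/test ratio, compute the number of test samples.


Train samples = 3100 * 61% = 1891
Test samples = 3100 - 1891
= 1209

1209


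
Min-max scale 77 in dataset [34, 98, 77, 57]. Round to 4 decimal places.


Min = 34, Max = 98
Range = 98 - 34 = 64
Scaled = (x - min) / (max - min)
= (77 - 34) / 64
= 43 / 64
= 0.6719

0.6719


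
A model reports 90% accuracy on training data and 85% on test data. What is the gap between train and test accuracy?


Gap = train_accuracy - test_accuracy
= 90 - 85
= 5%
This moderate gap may indicate mild overfitting.

5


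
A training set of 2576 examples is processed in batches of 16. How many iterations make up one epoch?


Iterations per epoch = dataset_size / batch_size
= 2576 / 16
= 161

161


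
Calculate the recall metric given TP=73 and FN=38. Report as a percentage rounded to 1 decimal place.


Recall = TP / (TP + FN) * 100
= 73 / (73 + 38)
= 73 / 111
= 0.6577
= 65.8%

65.8


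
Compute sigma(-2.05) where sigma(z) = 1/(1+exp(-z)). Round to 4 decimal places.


sigmoid(z) = 1 / (1 + exp(-z))
exp(-(-2.05)) = exp(2.05) = 7.7679
1 + 7.7679 = 8.7679
1 / 8.7679 = 0.1141

0.1141


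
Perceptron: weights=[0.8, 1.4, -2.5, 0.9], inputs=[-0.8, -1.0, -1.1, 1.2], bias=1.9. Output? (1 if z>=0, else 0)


z = w . x + b
= 0.8*-0.8 + 1.4*-1.0 + -2.5*-1.1 + 0.9*1.2 + 1.9
= -0.64 + -1.4 + 2.75 + 1.08 + 1.9
= 1.79 + 1.9
= 3.69
Since z = 3.69 >= 0, output = 1

1


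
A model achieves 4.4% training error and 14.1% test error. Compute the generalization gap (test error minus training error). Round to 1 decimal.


Generalization gap = test_error - train_error
= 14.1 - 4.4
= 9.7%
A moderate gap.

9.7


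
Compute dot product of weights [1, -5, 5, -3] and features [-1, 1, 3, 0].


Element-wise products:
1 * -1 = -1
-5 * 1 = -5
5 * 3 = 15
-3 * 0 = 0
Sum = -1 + -5 + 15 + 0
= 9

9


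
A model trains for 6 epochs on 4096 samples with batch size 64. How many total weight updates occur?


Iterations per epoch = 4096 / 64 = 64
Total updates = iterations_per_epoch * epochs
= 64 * 6
= 384

384


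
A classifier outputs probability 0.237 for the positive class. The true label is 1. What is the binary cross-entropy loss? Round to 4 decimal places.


For y=1: Loss = -log(p)
= -log(0.237)
= -(-1.4397)
= 1.4397

1.4397


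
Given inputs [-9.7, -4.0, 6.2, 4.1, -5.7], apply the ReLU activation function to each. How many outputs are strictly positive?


ReLU(x) = max(0, x) for each element:
ReLU(-9.7) = 0
ReLU(-4.0) = 0
ReLU(6.2) = 6.2
ReLU(4.1) = 4.1
ReLU(-5.7) = 0
Active neurons (>0): 2

2


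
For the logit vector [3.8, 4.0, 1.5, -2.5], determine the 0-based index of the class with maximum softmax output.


Softmax is a monotonic transformation, so it preserves the argmax.
We need to find the index of the maximum logit.
Index 0: 3.8
Index 1: 4.0
Index 2: 1.5
Index 3: -2.5
Maximum logit = 4.0 at index 1

1


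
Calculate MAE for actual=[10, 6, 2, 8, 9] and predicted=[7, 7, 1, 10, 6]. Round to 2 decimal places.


Absolute errors: [3, 1, 1, 2, 3]
Sum of absolute errors = 10
MAE = 10 / 5 = 2.00

2.00


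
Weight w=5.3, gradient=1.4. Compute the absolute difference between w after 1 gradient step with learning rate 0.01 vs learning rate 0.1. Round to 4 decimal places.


With lr=0.01: w_new = 5.3 - 0.01 * 1.4 = 5.286
With lr=0.1: w_new = 5.3 - 0.1 * 1.4 = 5.16
Absolute difference = |5.286 - 5.16|
= 0.1260

0.1260


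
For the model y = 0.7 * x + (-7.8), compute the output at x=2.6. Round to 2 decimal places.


y = 0.7 * 2.6 + (-7.8)
= 1.82 + (-7.8)
= -5.98

-5.98


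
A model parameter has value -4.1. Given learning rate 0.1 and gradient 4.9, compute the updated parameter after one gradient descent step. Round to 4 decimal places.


w_new = w_old - lr * gradient
= -4.1 - 0.1 * 4.9
= -4.1 - (0.49)
= -4.5900

-4.5900


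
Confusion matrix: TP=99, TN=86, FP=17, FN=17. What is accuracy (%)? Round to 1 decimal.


Accuracy = (TP + TN) / (TP + TN + FP + FN) * 100
= (99 + 86) / (99 + 86 + 17 + 17)
= 185 / 219
= 0.8447
= 84.5%

84.5


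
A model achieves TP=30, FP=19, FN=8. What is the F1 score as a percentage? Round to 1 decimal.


Precision = TP / (TP + FP) = 30 / 49 = 0.6122
Recall = TP / (TP + FN) = 30 / 38 = 0.7895
F1 = 2 * P * R / (P + R)
= 2 * 0.6122 * 0.7895 / (0.6122 + 0.7895)
= 0.9667 / 1.4017
= 0.6897
As percentage: 69.0%

69.0


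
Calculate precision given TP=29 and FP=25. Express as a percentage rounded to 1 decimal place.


Precision = TP / (TP + FP) * 100
= 29 / (29 + 25)
= 29 / 54
= 0.537
= 53.7%

53.7


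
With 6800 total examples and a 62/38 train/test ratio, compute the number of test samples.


Train samples = 6800 * 62% = 4216
Test samples = 6800 - 4216
= 2584

2584


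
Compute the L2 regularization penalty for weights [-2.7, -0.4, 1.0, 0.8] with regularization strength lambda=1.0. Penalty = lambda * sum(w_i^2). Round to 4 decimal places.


Squaring each weight:
(-2.7)^2 = 7.29
(-0.4)^2 = 0.16
1.0^2 = 1.0
0.8^2 = 0.64
Sum of squares = 9.09
Penalty = 1.0 * 9.09 = 9.0900

9.0900


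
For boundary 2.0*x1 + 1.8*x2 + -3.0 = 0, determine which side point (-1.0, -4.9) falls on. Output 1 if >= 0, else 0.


Compute 2.0 * -1.0 + 1.8 * -4.9 + -3.0
= -2.0 + -8.82 + -3.0
= -13.82
Since -13.82 < 0, the point is on the negative side.

0


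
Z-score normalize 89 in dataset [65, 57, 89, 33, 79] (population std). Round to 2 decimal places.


Mean = (65 + 57 + 89 + 33 + 79) / 5 = 64.6
Variance = sum((x_i - mean)^2) / n = 371.84
Std = sqrt(371.84) = 19.2832
Z = (x - mean) / std
= (89 - 64.6) / 19.2832
= 24.4 / 19.2832
= 1.27

1.27


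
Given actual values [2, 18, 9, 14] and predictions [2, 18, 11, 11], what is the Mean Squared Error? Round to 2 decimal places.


Differences: [0, 0, -2, 3]
Squared errors: [0, 0, 4, 9]
Sum of squared errors = 13
MSE = 13 / 4 = 3.25

3.25


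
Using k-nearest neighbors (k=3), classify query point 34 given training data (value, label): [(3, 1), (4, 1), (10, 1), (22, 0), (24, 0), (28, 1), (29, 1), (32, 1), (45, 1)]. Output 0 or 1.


Distances from query 34:
Point 32 (class 1): distance = 2
Point 29 (class 1): distance = 5
Point 28 (class 1): distance = 6
K=3 nearest neighbors: classes = [1, 1, 1]
Votes for class 1: 3 / 3
Majority vote => class 1

1


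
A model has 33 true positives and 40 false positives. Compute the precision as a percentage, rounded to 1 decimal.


Precision = TP / (TP + FP) * 100
= 33 / (33 + 40)
= 33 / 73
= 0.4521
= 45.2%

45.2


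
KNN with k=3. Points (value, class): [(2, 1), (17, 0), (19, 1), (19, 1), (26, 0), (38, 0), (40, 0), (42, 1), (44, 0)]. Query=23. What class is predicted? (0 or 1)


Distances from query 23:
Point 26 (class 0): distance = 3
Point 19 (class 1): distance = 4
Point 19 (class 1): distance = 4
K=3 nearest neighbors: classes = [0, 1, 1]
Votes for class 1: 2 / 3
Majority vote => class 1

1


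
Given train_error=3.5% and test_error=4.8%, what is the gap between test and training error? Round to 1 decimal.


Generalization gap = test_error - train_error
= 4.8 - 3.5
= 1.3%
A small gap suggests good generalization.

1.3


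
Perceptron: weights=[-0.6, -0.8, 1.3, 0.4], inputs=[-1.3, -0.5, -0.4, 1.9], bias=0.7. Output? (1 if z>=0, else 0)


z = w . x + b
= -0.6*-1.3 + -0.8*-0.5 + 1.3*-0.4 + 0.4*1.9 + 0.7
= 0.78 + 0.4 + -0.52 + 0.76 + 0.7
= 1.42 + 0.7
= 2.12
Since z = 2.12 >= 0, output = 1

1


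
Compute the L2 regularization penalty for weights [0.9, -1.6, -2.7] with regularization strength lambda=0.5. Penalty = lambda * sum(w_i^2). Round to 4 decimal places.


Squaring each weight:
0.9^2 = 0.81
(-1.6)^2 = 2.56
(-2.7)^2 = 7.29
Sum of squares = 10.66
Penalty = 0.5 * 10.66 = 5.3300

5.3300


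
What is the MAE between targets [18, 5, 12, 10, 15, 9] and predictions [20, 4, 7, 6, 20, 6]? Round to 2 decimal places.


Absolute errors: [2, 1, 5, 4, 5, 3]
Sum of absolute errors = 20
MAE = 20 / 6 = 3.33

3.33


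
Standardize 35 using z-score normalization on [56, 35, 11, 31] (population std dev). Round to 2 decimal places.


Mean = (56 + 35 + 11 + 31) / 4 = 33.25
Variance = sum((x_i - mean)^2) / n = 255.1875
Std = sqrt(255.1875) = 15.9746
Z = (x - mean) / std
= (35 - 33.25) / 15.9746
= 1.75 / 15.9746
= 0.11

0.11


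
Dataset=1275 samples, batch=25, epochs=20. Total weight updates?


Iterations per epoch = 1275 / 25 = 51
Total updates = iterations_per_epoch * epochs
= 51 * 20
= 1020

1020


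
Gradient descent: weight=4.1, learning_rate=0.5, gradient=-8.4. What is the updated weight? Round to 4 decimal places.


w_new = w_old - lr * gradient
= 4.1 - 0.5 * -8.4
= 4.1 - (-4.2)
= 8.3000

8.3000


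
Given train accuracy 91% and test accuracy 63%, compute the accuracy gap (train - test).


Gap = train_accuracy - test_accuracy
= 91 - 63
= 28%
This large gap strongly indicates overfitting.

28


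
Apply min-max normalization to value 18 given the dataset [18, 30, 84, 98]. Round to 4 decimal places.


Min = 18, Max = 98
Range = 98 - 18 = 80
Scaled = (x - min) / (max - min)
= (18 - 18) / 80
= 0 / 80
= 0.0000

0.0000


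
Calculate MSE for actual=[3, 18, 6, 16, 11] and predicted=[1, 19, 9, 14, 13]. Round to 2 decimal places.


Differences: [2, -1, -3, 2, -2]
Squared errors: [4, 1, 9, 4, 4]
Sum of squared errors = 22
MSE = 22 / 5 = 4.40

4.40


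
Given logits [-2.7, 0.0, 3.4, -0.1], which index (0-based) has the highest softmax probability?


Softmax is a monotonic transformation, so it preserves the argmax.
We need to find the index of the maximum logit.
Index 0: -2.7
Index 1: 0.0
Index 2: 3.4
Index 3: -0.1
Maximum logit = 3.4 at index 2

2


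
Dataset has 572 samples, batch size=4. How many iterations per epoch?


Iterations per epoch = dataset_size / batch_size
= 572 / 4
= 143

143


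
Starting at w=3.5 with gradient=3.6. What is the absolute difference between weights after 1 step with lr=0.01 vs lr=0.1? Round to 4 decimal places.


With lr=0.01: w_new = 3.5 - 0.01 * 3.6 = 3.464
With lr=0.1: w_new = 3.5 - 0.1 * 3.6 = 3.14
Absolute difference = |3.464 - 3.14|
= 0.3240

0.3240


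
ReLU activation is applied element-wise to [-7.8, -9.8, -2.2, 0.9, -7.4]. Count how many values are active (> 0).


ReLU(x) = max(0, x) for each element:
ReLU(-7.8) = 0
ReLU(-9.8) = 0
ReLU(-2.2) = 0
ReLU(0.9) = 0.9
ReLU(-7.4) = 0
Active neurons (>0): 1

1


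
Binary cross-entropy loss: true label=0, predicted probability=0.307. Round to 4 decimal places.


For y=0: Loss = -log(1-p)
= -log(1 - 0.307)
= -log(0.693)
= -(-0.3667)
= 0.3667

0.3667


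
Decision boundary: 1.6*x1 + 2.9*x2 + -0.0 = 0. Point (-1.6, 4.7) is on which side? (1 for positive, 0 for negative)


Compute 1.6 * -1.6 + 2.9 * 4.7 + -0.0
= -2.56 + 13.63 + -0.0
= 11.07
Since 11.07 >= 0, the point is on the positive side.

1


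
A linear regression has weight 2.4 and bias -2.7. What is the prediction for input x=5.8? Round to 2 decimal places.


y = 2.4 * 5.8 + (-2.7)
= 13.92 + (-2.7)
= 11.22

11.22


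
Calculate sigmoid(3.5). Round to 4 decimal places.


sigmoid(z) = 1 / (1 + exp(-z))
exp(-(3.5)) = exp(-3.5) = 0.0302
1 + 0.0302 = 1.0302
1 / 1.0302 = 0.9707

0.9707


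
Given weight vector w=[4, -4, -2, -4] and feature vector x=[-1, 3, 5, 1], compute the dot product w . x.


Element-wise products:
4 * -1 = -4
-4 * 3 = -12
-2 * 5 = -10
-4 * 1 = -4
Sum = -4 + -12 + -10 + -4
= -30

-30


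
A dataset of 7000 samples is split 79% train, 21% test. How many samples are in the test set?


Train samples = 7000 * 79% = 5530
Test samples = 7000 - 5530
= 1470

1470


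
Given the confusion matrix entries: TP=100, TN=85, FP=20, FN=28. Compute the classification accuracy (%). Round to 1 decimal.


Accuracy = (TP + TN) / (TP + TN + FP + FN) * 100
= (100 + 85) / (100 + 85 + 20 + 28)
= 185 / 233
= 0.794
= 79.4%

79.4


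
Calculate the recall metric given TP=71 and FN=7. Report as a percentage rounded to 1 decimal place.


Recall = TP / (TP + FN) * 100
= 71 / (71 + 7)
= 71 / 78
= 0.9103
= 91.0%

91.0


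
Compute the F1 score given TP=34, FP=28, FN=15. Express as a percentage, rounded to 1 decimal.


Precision = TP / (TP + FP) = 34 / 62 = 0.5484
Recall = TP / (TP + FN) = 34 / 49 = 0.6939
F1 = 2 * P * R / (P + R)
= 2 * 0.5484 * 0.6939 / (0.5484 + 0.6939)
= 0.761 / 1.2423
= 0.6126
As percentage: 61.3%

61.3


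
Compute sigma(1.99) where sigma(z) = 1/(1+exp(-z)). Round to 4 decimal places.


sigmoid(z) = 1 / (1 + exp(-z))
exp(-(1.99)) = exp(-1.99) = 0.1367
1 + 0.1367 = 1.1367
1 / 1.1367 = 0.8797

0.8797


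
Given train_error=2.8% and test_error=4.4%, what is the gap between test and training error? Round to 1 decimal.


Generalization gap = test_error - train_error
= 4.4 - 2.8
= 1.6%
A small gap suggests good generalization.

1.6


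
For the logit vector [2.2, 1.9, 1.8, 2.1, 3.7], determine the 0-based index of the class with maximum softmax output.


Softmax is a monotonic transformation, so it preserves the argmax.
We need to find the index of the maximum logit.
Index 0: 2.2
Index 1: 1.9
Index 2: 1.8
Index 3: 2.1
Index 4: 3.7
Maximum logit = 3.7 at index 4

4


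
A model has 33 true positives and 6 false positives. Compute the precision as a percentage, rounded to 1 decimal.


Precision = TP / (TP + FP) * 100
= 33 / (33 + 6)
= 33 / 39
= 0.8462
= 84.6%

84.6


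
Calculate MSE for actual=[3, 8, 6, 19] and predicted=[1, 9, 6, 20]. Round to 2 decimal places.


Differences: [2, -1, 0, -1]
Squared errors: [4, 1, 0, 1]
Sum of squared errors = 6
MSE = 6 / 4 = 1.50

1.50


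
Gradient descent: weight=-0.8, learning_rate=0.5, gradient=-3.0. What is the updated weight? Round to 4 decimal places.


w_new = w_old - lr * gradient
= -0.8 - 0.5 * -3.0
= -0.8 - (-1.5)
= 0.7000

0.7000


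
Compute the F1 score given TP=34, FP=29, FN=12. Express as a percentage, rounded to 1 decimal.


Precision = TP / (TP + FP) = 34 / 63 = 0.5397
Recall = TP / (TP + FN) = 34 / 46 = 0.7391
F1 = 2 * P * R / (P + R)
= 2 * 0.5397 * 0.7391 / (0.5397 + 0.7391)
= 0.7978 / 1.2788
= 0.6239
As percentage: 62.4%

62.4


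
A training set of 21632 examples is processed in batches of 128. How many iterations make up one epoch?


Iterations per epoch = dataset_size / batch_size
= 21632 / 128
= 169

169


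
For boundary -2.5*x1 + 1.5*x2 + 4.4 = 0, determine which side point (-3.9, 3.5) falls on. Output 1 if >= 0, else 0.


Compute -2.5 * -3.9 + 1.5 * 3.5 + 4.4
= 9.75 + 5.25 + 4.4
= 19.4
Since 19.4 >= 0, the point is on the positive side.

1


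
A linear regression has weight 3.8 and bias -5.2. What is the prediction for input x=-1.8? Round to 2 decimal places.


y = 3.8 * -1.8 + (-5.2)
= -6.84 + (-5.2)
= -12.04

-12.04


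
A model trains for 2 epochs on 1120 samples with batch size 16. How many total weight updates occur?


Iterations per epoch = 1120 / 16 = 70
Total updates = iterations_per_epoch * epochs
= 70 * 2
= 140

140


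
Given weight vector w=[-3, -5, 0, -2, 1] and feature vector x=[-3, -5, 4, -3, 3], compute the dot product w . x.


Element-wise products:
-3 * -3 = 9
-5 * -5 = 25
0 * 4 = 0
-2 * -3 = 6
1 * 3 = 3
Sum = 9 + 25 + 0 + 6 + 3
= 43

43


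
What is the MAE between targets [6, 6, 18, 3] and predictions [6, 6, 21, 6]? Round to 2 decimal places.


Absolute errors: [0, 0, 3, 3]
Sum of absolute errors = 6
MAE = 6 / 4 = 1.50

1.50


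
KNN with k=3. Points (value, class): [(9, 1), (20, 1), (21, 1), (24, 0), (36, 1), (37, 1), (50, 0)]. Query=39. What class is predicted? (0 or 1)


Distances from query 39:
Point 37 (class 1): distance = 2
Point 36 (class 1): distance = 3
Point 50 (class 0): distance = 11
K=3 nearest neighbors: classes = [1, 1, 0]
Votes for class 1: 2 / 3
Majority vote => class 1

1


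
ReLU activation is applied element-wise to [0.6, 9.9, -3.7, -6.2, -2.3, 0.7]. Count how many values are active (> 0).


ReLU(x) = max(0, x) for each element:
ReLU(0.6) = 0.6
ReLU(9.9) = 9.9
ReLU(-3.7) = 0
ReLU(-6.2) = 0
ReLU(-2.3) = 0
ReLU(0.7) = 0.7
Active neurons (>0): 3

3


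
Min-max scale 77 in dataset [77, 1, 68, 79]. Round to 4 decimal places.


Min = 1, Max = 79
Range = 79 - 1 = 78
Scaled = (x - min) / (max - min)
= (77 - 1) / 78
= 76 / 78
= 0.9744

0.9744


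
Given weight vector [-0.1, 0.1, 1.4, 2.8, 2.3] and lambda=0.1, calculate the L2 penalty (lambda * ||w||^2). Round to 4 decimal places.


Squaring each weight:
(-0.1)^2 = 0.01
0.1^2 = 0.01
1.4^2 = 1.96
2.8^2 = 7.84
2.3^2 = 5.29
Sum of squares = 15.11
Penalty = 0.1 * 15.11 = 1.5110

1.5110


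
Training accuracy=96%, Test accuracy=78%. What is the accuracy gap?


Gap = train_accuracy - test_accuracy
= 96 - 78
= 18%
This gap suggests the model is overfitting.

18


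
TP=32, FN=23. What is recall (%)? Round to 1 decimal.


Recall = TP / (TP + FN) * 100
= 32 / (32 + 23)
= 32 / 55
= 0.5818
= 58.2%

58.2


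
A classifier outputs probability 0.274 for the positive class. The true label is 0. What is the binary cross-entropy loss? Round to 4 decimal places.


For y=0: Loss = -log(1-p)
= -log(1 - 0.274)
= -log(0.726)
= -(-0.3202)
= 0.3202

0.3202


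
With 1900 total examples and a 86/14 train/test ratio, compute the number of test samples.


Train samples = 1900 * 86% = 1634
Test samples = 1900 - 1634
= 266

266


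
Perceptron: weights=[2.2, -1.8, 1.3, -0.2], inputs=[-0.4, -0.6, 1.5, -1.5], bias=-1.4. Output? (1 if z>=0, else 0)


z = w . x + b
= 2.2*-0.4 + -1.8*-0.6 + 1.3*1.5 + -0.2*-1.5 + -1.4
= -0.88 + 1.08 + 1.95 + 0.3 + -1.4
= 2.45 + -1.4
= 1.05
Since z = 1.05 >= 0, output = 1

1


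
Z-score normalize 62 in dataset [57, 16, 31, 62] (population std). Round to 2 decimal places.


Mean = (57 + 16 + 31 + 62) / 4 = 41.5
Variance = sum((x_i - mean)^2) / n = 355.25
Std = sqrt(355.25) = 18.8481
Z = (x - mean) / std
= (62 - 41.5) / 18.8481
= 20.5 / 18.8481
= 1.09

1.09


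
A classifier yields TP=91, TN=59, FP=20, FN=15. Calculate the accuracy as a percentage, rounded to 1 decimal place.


Accuracy = (TP + TN) / (TP + TN + FP + FN) * 100
= (91 + 59) / (91 + 59 + 20 + 15)
= 150 / 185
= 0.8108
= 81.1%

81.1


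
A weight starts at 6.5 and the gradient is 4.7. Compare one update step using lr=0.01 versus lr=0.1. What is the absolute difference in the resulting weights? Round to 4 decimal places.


With lr=0.01: w_new = 6.5 - 0.01 * 4.7 = 6.453
With lr=0.1: w_new = 6.5 - 0.1 * 4.7 = 6.03
Absolute difference = |6.453 - 6.03|
= 0.4230

0.4230


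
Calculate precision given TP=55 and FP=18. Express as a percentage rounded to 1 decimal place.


Precision = TP / (TP + FP) * 100
= 55 / (55 + 18)
= 55 / 73
= 0.7534
= 75.3%

75.3


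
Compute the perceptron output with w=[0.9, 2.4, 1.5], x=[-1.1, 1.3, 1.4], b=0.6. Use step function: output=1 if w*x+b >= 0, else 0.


z = w . x + b
= 0.9*-1.1 + 2.4*1.3 + 1.5*1.4 + 0.6
= -0.99 + 3.12 + 2.1 + 0.6
= 4.23 + 0.6
= 4.83
Since z = 4.83 >= 0, output = 1

1


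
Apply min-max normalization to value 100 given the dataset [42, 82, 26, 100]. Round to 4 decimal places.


Min = 26, Max = 100
Range = 100 - 26 = 74
Scaled = (x - min) / (max - min)
= (100 - 26) / 74
= 74 / 74
= 1.0000

1.0000


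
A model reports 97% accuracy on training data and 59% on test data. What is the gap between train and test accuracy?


Gap = train_accuracy - test_accuracy
= 97 - 59
= 38%
This large gap strongly indicates overfitting.

38


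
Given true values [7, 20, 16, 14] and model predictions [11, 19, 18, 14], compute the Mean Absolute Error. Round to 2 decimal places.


Absolute errors: [4, 1, 2, 0]
Sum of absolute errors = 7
MAE = 7 / 4 = 1.75

1.75


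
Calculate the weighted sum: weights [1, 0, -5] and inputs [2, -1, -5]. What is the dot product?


Element-wise products:
1 * 2 = 2
0 * -1 = 0
-5 * -5 = 25
Sum = 2 + 0 + 25
= 27

27


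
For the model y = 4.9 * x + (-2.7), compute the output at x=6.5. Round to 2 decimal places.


y = 4.9 * 6.5 + (-2.7)
= 31.85 + (-2.7)
= 29.15

29.15


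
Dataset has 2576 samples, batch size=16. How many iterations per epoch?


Iterations per epoch = dataset_size / batch_size
= 2576 / 16
= 161

161


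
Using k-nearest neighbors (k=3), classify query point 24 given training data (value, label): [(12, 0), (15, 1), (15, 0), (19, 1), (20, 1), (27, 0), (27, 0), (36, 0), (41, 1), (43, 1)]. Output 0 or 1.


Distances from query 24:
Point 27 (class 0): distance = 3
Point 27 (class 0): distance = 3
Point 20 (class 1): distance = 4
K=3 nearest neighbors: classes = [0, 0, 1]
Votes for class 1: 1 / 3
Majority vote => class 0

0
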